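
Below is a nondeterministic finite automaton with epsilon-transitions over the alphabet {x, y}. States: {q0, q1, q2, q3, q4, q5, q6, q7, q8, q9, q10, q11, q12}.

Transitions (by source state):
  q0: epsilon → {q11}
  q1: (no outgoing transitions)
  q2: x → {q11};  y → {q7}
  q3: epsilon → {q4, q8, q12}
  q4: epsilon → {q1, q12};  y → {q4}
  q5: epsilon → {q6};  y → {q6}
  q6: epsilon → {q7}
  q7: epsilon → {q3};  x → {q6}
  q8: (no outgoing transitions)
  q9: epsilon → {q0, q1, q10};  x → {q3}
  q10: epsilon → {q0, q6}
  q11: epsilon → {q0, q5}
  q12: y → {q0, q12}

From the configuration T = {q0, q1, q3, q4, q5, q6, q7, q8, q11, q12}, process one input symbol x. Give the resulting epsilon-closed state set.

{q1, q3, q4, q6, q7, q8, q12}

q7 on x → {q6}.
No x-transition from q0, q1, q3, q4, q5, q6, q8, q11, q12.
Union after reading x: {q6}.
Now take the epsilon-closure:
From q6 via epsilon: add q7.
From q7 via epsilon: add q3.
From q3 via epsilon: add q4, q8, q12.
From q4 via epsilon: add q1.
No new states can be added; the closed set is {q1, q3, q4, q6, q7, q8, q12}.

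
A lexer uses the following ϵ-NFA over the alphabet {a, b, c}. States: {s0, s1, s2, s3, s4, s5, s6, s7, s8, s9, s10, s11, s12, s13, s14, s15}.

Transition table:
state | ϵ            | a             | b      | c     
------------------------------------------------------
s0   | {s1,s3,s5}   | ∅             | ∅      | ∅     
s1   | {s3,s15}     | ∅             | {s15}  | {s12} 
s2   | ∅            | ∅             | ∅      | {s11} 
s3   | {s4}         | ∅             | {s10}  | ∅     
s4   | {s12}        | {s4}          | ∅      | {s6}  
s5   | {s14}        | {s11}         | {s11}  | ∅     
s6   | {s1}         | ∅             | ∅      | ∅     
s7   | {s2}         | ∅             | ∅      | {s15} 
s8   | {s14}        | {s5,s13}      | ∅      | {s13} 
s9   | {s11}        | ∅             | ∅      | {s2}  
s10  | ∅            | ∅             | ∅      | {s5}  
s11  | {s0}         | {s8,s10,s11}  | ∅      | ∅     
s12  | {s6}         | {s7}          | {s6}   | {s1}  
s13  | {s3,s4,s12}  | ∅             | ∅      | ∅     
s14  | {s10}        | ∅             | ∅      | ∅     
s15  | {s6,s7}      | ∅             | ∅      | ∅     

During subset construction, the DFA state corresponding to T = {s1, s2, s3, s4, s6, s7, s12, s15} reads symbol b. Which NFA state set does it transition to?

s1 on b → {s15}.
s3 on b → {s10}.
s12 on b → {s6}.
No b-transition from s2, s4, s6, s7, s15.
Union after reading b: {s6, s10, s15}.
Now take the ϵ-closure:
From s6 via ϵ: add s1.
From s15 via ϵ: add s7.
From s1 via ϵ: add s3.
From s7 via ϵ: add s2.
From s3 via ϵ: add s4.
From s4 via ϵ: add s12.
No new states can be added; the closed set is {s1, s2, s3, s4, s6, s7, s10, s12, s15}.

{s1, s2, s3, s4, s6, s7, s10, s12, s15}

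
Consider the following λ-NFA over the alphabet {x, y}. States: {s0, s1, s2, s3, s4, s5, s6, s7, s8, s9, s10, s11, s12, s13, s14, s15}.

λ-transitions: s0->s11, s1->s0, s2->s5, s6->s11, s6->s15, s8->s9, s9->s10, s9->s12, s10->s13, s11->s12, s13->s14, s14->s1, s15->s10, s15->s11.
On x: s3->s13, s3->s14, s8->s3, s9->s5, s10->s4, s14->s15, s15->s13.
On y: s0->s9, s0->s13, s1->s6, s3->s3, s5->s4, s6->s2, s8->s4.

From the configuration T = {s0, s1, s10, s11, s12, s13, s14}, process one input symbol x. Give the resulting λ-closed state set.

{s0, s1, s4, s10, s11, s12, s13, s14, s15}

s10 on x → {s4}.
s14 on x → {s15}.
No x-transition from s0, s1, s11, s12, s13.
Union after reading x: {s4, s15}.
Now take the λ-closure:
From s15 via λ: add s10, s11.
From s10 via λ: add s13.
From s11 via λ: add s12.
From s13 via λ: add s14.
From s14 via λ: add s1.
From s1 via λ: add s0.
No new states can be added; the closed set is {s0, s1, s4, s10, s11, s12, s13, s14, s15}.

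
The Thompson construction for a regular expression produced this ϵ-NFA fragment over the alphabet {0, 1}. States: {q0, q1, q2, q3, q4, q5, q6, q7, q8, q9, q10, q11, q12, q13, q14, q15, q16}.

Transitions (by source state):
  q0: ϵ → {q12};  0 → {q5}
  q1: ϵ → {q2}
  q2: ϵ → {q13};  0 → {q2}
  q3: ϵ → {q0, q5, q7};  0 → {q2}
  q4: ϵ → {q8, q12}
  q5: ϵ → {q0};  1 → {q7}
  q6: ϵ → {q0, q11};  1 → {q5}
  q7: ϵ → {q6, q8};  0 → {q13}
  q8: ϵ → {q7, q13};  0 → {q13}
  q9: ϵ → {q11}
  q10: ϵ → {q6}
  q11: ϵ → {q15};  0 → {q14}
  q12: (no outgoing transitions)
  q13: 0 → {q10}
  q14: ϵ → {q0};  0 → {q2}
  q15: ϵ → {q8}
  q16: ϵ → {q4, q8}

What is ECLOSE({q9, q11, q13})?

Start with {q9, q11, q13}.
From q11 via ϵ: add q15.
From q15 via ϵ: add q8.
From q8 via ϵ: add q7.
From q7 via ϵ: add q6.
From q6 via ϵ: add q0.
From q0 via ϵ: add q12.
No new states can be added; the closed set is {q0, q6, q7, q8, q9, q11, q12, q13, q15}.

{q0, q6, q7, q8, q9, q11, q12, q13, q15}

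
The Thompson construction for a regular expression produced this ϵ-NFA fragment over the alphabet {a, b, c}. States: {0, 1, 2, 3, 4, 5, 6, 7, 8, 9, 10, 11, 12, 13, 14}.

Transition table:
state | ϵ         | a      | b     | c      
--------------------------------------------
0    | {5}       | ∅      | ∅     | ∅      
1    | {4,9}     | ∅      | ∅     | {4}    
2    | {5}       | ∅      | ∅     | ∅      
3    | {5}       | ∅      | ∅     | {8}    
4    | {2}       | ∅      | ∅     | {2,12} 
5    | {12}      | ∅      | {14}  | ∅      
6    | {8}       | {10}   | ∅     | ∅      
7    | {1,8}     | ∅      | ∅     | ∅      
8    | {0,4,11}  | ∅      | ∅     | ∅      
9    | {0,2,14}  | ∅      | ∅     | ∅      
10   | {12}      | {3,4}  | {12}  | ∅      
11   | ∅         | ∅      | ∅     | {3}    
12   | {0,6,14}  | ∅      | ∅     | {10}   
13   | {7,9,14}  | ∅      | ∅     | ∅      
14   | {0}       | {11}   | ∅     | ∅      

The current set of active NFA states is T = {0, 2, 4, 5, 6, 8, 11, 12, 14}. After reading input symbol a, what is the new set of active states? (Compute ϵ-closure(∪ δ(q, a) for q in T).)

{0, 2, 4, 5, 6, 8, 10, 11, 12, 14}

6 on a → {10}.
14 on a → {11}.
No a-transition from 0, 2, 4, 5, 8, 11, 12.
Union after reading a: {10, 11}.
Now take the ϵ-closure:
From 10 via ϵ: add 12.
From 12 via ϵ: add 0, 6, 14.
From 0 via ϵ: add 5.
From 6 via ϵ: add 8.
From 8 via ϵ: add 4.
From 4 via ϵ: add 2.
No new states can be added; the closed set is {0, 2, 4, 5, 6, 8, 10, 11, 12, 14}.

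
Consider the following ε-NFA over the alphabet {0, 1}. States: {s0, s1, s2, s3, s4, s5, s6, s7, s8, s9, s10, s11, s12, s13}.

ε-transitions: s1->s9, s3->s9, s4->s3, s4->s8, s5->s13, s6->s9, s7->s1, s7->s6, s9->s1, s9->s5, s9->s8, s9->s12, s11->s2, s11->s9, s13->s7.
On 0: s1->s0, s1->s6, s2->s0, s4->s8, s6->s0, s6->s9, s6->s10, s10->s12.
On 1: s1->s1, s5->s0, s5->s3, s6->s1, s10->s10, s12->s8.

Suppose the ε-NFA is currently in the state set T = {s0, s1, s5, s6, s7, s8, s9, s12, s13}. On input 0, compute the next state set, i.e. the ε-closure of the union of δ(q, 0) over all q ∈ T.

{s0, s1, s5, s6, s7, s8, s9, s10, s12, s13}

s1 on 0 → {s0, s6}.
s6 on 0 → {s0, s9, s10}.
No 0-transition from s0, s5, s7, s8, s9, s12, s13.
Union after reading 0: {s0, s6, s9, s10}.
Now take the ε-closure:
From s9 via ε: add s1, s5, s8, s12.
From s5 via ε: add s13.
From s13 via ε: add s7.
No new states can be added; the closed set is {s0, s1, s5, s6, s7, s8, s9, s10, s12, s13}.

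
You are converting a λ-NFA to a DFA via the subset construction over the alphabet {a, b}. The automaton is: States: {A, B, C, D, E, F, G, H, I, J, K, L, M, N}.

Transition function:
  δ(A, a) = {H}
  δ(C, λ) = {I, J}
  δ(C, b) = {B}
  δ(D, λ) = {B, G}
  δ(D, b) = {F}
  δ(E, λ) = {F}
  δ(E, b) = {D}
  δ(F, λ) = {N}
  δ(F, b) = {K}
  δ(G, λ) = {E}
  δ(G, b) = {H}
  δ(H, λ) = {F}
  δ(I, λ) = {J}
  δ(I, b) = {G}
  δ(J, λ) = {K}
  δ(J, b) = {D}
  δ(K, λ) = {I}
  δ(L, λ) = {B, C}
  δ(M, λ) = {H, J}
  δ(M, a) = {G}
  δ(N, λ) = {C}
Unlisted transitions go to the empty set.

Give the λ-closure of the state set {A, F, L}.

Start with {A, F, L}.
From F via λ: add N.
From L via λ: add B, C.
From C via λ: add I, J.
From J via λ: add K.
No new states can be added; the closed set is {A, B, C, F, I, J, K, L, N}.

{A, B, C, F, I, J, K, L, N}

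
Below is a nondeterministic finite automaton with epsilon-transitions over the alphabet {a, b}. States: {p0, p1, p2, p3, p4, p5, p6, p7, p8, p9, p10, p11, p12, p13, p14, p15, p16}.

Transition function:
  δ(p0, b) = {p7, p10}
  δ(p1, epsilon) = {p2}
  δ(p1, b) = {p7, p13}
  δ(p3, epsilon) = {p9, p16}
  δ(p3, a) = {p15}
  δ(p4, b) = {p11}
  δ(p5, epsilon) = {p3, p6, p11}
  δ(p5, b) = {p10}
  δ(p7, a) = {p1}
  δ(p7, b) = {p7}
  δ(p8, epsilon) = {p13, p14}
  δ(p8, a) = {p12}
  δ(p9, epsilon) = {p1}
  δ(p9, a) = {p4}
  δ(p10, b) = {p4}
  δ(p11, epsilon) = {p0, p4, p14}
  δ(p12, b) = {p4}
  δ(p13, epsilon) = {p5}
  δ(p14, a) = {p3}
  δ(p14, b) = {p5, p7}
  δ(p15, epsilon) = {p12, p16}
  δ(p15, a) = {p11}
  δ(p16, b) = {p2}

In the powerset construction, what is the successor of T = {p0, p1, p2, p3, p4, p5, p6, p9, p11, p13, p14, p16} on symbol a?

{p1, p2, p3, p4, p9, p12, p15, p16}

p3 on a → {p15}.
p9 on a → {p4}.
p14 on a → {p3}.
No a-transition from p0, p1, p2, p4, p5, p6, p11, p13, p16.
Union after reading a: {p3, p4, p15}.
Now take the epsilon-closure:
From p3 via epsilon: add p9, p16.
From p15 via epsilon: add p12.
From p9 via epsilon: add p1.
From p1 via epsilon: add p2.
No new states can be added; the closed set is {p1, p2, p3, p4, p9, p12, p15, p16}.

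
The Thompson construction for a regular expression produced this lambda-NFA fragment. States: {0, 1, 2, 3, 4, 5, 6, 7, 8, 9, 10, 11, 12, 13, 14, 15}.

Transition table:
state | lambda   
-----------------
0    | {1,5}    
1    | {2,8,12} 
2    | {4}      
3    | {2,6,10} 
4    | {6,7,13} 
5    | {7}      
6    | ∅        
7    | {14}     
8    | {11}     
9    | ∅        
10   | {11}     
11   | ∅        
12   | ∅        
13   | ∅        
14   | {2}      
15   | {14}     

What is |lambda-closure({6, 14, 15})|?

Start with {6, 14, 15}.
From 14 via lambda: add 2.
From 2 via lambda: add 4.
From 4 via lambda: add 7, 13.
lambda-closure = {2, 4, 6, 7, 13, 14, 15}, which has 7 states.

7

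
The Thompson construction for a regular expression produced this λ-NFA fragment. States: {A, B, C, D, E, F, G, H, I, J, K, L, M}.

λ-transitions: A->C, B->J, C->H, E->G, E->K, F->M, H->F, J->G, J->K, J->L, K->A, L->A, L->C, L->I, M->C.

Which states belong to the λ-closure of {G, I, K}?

{A, C, F, G, H, I, K, M}

Start with {G, I, K}.
From K via λ: add A.
From A via λ: add C.
From C via λ: add H.
From H via λ: add F.
From F via λ: add M.
No new states can be added; the closed set is {A, C, F, G, H, I, K, M}.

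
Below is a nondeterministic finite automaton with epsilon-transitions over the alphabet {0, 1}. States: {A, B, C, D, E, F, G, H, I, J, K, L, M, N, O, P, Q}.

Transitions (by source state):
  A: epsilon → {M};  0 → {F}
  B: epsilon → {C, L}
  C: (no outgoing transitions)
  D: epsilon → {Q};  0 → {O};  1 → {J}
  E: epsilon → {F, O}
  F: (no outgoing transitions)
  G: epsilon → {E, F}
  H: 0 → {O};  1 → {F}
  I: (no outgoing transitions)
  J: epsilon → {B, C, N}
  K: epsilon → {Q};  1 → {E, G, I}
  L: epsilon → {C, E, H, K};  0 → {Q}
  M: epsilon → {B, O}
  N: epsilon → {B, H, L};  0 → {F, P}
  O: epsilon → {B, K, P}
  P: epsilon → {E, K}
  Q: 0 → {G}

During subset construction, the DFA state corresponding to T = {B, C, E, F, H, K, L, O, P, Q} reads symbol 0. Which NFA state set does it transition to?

{B, C, E, F, G, H, K, L, O, P, Q}

H on 0 → {O}.
L on 0 → {Q}.
Q on 0 → {G}.
No 0-transition from B, C, E, F, K, O, P.
Union after reading 0: {G, O, Q}.
Now take the epsilon-closure:
From G via epsilon: add E, F.
From O via epsilon: add B, K, P.
From B via epsilon: add C, L.
From L via epsilon: add H.
No new states can be added; the closed set is {B, C, E, F, G, H, K, L, O, P, Q}.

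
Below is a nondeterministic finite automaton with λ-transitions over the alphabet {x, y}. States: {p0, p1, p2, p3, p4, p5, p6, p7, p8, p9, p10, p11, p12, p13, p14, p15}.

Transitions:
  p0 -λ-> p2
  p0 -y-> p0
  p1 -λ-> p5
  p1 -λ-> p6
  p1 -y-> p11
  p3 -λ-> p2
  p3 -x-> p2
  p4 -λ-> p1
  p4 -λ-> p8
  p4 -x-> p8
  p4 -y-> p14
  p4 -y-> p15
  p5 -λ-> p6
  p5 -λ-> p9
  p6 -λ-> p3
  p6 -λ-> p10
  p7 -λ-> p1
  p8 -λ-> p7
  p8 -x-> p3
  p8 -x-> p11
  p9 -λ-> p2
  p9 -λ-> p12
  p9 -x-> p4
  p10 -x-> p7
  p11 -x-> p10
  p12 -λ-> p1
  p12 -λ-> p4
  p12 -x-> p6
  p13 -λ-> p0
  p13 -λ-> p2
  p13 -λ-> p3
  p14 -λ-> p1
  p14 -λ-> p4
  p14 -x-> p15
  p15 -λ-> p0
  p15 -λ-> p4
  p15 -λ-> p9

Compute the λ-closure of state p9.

{p1, p2, p3, p4, p5, p6, p7, p8, p9, p10, p12}

Start with {p9}.
From p9 via λ: add p2, p12.
From p12 via λ: add p1, p4.
From p1 via λ: add p5, p6.
From p4 via λ: add p8.
From p6 via λ: add p3, p10.
From p8 via λ: add p7.
No new states can be added; the closed set is {p1, p2, p3, p4, p5, p6, p7, p8, p9, p10, p12}.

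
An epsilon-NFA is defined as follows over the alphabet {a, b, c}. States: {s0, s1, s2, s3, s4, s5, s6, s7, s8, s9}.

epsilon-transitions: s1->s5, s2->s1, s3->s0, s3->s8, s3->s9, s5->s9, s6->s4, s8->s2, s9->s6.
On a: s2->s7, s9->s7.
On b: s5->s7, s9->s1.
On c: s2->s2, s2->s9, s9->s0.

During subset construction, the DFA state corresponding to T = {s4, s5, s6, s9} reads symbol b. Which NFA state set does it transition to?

s5 on b → {s7}.
s9 on b → {s1}.
No b-transition from s4, s6.
Union after reading b: {s1, s7}.
Now take the epsilon-closure:
From s1 via epsilon: add s5.
From s5 via epsilon: add s9.
From s9 via epsilon: add s6.
From s6 via epsilon: add s4.
No new states can be added; the closed set is {s1, s4, s5, s6, s7, s9}.

{s1, s4, s5, s6, s7, s9}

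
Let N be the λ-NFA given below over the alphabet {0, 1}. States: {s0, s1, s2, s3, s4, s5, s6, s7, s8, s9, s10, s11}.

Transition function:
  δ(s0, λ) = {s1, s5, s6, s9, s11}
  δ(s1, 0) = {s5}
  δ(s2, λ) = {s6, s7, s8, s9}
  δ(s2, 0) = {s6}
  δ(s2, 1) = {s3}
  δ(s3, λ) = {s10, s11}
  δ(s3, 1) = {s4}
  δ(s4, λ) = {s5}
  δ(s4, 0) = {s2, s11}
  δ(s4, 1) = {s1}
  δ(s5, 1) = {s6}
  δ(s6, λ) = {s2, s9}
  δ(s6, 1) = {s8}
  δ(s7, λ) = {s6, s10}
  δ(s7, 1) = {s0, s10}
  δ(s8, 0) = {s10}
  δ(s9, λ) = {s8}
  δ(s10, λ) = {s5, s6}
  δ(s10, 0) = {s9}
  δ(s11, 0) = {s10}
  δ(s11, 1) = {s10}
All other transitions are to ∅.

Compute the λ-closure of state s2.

{s2, s5, s6, s7, s8, s9, s10}

Start with {s2}.
From s2 via λ: add s6, s7, s8, s9.
From s7 via λ: add s10.
From s10 via λ: add s5.
No new states can be added; the closed set is {s2, s5, s6, s7, s8, s9, s10}.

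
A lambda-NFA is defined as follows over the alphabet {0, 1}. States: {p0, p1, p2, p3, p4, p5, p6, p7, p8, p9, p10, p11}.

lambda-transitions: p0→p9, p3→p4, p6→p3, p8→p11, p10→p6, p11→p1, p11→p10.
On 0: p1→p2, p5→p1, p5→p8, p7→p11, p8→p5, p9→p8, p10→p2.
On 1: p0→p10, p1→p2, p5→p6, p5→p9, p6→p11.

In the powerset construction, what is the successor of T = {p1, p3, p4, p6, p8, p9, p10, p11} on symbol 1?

{p1, p2, p3, p4, p6, p10, p11}

p1 on 1 → {p2}.
p6 on 1 → {p11}.
No 1-transition from p3, p4, p8, p9, p10, p11.
Union after reading 1: {p2, p11}.
Now take the lambda-closure:
From p11 via lambda: add p1, p10.
From p10 via lambda: add p6.
From p6 via lambda: add p3.
From p3 via lambda: add p4.
No new states can be added; the closed set is {p1, p2, p3, p4, p6, p10, p11}.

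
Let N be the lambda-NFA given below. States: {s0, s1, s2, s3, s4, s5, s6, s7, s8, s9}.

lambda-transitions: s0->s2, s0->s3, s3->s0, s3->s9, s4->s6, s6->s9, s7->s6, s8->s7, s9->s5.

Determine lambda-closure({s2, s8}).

{s2, s5, s6, s7, s8, s9}

Start with {s2, s8}.
From s8 via lambda: add s7.
From s7 via lambda: add s6.
From s6 via lambda: add s9.
From s9 via lambda: add s5.
No new states can be added; the closed set is {s2, s5, s6, s7, s8, s9}.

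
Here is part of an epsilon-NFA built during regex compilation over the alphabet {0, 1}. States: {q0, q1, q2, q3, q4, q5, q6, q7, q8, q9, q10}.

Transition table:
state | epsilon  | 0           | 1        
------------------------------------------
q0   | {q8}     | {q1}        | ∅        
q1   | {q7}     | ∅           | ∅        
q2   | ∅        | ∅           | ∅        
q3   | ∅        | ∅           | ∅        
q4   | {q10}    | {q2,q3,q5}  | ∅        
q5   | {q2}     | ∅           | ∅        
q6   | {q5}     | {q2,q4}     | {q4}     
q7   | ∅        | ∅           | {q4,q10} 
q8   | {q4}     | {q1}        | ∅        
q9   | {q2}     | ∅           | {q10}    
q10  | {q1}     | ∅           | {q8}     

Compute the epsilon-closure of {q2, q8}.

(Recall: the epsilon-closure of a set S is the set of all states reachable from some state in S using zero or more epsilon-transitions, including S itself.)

{q1, q2, q4, q7, q8, q10}

Start with {q2, q8}.
From q8 via epsilon: add q4.
From q4 via epsilon: add q10.
From q10 via epsilon: add q1.
From q1 via epsilon: add q7.
No new states can be added; the closed set is {q1, q2, q4, q7, q8, q10}.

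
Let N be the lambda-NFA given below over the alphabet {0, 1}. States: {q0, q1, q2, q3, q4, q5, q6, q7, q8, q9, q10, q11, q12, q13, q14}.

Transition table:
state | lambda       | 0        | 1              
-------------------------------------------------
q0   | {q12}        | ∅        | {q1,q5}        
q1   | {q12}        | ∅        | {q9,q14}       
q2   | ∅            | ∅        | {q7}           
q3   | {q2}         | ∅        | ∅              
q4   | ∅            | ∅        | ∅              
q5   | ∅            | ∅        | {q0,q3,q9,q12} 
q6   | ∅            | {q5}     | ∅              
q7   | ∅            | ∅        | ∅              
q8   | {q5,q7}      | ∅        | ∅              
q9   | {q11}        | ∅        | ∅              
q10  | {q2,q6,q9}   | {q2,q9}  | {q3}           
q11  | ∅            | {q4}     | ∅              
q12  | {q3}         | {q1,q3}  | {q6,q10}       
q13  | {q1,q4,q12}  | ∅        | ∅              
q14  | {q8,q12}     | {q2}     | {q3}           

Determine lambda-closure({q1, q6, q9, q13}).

Start with {q1, q6, q9, q13}.
From q1 via lambda: add q12.
From q9 via lambda: add q11.
From q13 via lambda: add q4.
From q12 via lambda: add q3.
From q3 via lambda: add q2.
No new states can be added; the closed set is {q1, q2, q3, q4, q6, q9, q11, q12, q13}.

{q1, q2, q3, q4, q6, q9, q11, q12, q13}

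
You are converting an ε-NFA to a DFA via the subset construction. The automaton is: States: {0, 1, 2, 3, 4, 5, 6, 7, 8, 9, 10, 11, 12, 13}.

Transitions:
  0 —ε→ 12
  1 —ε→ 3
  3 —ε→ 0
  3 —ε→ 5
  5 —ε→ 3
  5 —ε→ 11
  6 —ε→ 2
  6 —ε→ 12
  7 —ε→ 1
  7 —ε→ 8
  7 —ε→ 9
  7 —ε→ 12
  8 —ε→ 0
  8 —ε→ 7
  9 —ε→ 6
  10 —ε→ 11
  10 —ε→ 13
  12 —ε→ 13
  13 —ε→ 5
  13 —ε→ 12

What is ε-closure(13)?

{0, 3, 5, 11, 12, 13}

Start with {13}.
From 13 via ε: add 5, 12.
From 5 via ε: add 3, 11.
From 3 via ε: add 0.
No new states can be added; the closed set is {0, 3, 5, 11, 12, 13}.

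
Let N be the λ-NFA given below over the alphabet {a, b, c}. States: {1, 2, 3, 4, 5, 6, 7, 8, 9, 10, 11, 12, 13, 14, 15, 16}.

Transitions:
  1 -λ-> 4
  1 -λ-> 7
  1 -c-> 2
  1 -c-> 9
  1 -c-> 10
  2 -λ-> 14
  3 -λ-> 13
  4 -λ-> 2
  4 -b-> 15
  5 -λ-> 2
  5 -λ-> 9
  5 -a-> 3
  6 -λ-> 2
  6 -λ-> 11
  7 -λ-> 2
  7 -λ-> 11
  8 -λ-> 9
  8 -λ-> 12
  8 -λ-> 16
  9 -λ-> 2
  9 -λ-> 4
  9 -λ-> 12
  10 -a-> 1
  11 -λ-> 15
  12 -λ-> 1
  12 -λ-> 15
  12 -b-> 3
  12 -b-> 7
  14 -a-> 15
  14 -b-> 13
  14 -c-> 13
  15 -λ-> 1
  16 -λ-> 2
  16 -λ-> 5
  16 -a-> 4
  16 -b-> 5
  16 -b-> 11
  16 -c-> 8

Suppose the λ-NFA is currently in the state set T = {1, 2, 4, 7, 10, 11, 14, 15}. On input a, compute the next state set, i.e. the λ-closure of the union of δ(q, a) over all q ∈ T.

{1, 2, 4, 7, 11, 14, 15}

10 on a → {1}.
14 on a → {15}.
No a-transition from 1, 2, 4, 7, 11, 15.
Union after reading a: {1, 15}.
Now take the λ-closure:
From 1 via λ: add 4, 7.
From 4 via λ: add 2.
From 7 via λ: add 11.
From 2 via λ: add 14.
No new states can be added; the closed set is {1, 2, 4, 7, 11, 14, 15}.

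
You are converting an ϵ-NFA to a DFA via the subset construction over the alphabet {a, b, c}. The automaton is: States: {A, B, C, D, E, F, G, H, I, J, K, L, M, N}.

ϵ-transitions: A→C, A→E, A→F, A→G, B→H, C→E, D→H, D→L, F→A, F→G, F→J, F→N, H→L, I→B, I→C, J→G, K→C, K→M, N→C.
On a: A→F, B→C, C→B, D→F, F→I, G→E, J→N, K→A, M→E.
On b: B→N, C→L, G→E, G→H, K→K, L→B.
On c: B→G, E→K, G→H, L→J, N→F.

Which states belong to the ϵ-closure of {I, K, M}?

{B, C, E, H, I, K, L, M}

Start with {I, K, M}.
From I via ϵ: add B, C.
From B via ϵ: add H.
From C via ϵ: add E.
From H via ϵ: add L.
No new states can be added; the closed set is {B, C, E, H, I, K, L, M}.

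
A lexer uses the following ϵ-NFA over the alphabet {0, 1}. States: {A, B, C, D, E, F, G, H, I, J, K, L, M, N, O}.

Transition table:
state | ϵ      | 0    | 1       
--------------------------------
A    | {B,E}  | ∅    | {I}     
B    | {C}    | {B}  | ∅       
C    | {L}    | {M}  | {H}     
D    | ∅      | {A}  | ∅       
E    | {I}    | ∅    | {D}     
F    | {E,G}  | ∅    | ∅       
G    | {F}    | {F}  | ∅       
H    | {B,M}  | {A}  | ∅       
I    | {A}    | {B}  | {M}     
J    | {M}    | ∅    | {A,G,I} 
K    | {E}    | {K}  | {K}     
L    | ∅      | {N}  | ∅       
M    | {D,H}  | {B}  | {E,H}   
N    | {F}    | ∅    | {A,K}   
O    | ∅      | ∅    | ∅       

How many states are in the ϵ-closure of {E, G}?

Start with {E, G}.
From E via ϵ: add I.
From G via ϵ: add F.
From I via ϵ: add A.
From A via ϵ: add B.
From B via ϵ: add C.
From C via ϵ: add L.
ϵ-closure = {A, B, C, E, F, G, I, L}, which has 8 states.

8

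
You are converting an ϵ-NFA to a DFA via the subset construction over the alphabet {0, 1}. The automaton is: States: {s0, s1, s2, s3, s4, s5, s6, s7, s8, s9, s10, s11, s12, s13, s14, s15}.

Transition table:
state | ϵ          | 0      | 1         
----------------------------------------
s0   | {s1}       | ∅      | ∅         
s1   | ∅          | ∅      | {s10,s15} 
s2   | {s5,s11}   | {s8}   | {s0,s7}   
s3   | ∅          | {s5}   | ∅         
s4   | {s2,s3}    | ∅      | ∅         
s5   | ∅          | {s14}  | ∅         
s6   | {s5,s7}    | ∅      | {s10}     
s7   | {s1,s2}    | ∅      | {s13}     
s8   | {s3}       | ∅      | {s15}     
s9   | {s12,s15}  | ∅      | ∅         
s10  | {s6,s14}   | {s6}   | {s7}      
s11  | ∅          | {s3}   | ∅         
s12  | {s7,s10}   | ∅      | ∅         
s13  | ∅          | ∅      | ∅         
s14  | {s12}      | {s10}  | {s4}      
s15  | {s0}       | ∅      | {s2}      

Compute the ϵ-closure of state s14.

{s1, s2, s5, s6, s7, s10, s11, s12, s14}

Start with {s14}.
From s14 via ϵ: add s12.
From s12 via ϵ: add s7, s10.
From s7 via ϵ: add s1, s2.
From s10 via ϵ: add s6.
From s2 via ϵ: add s5, s11.
No new states can be added; the closed set is {s1, s2, s5, s6, s7, s10, s11, s12, s14}.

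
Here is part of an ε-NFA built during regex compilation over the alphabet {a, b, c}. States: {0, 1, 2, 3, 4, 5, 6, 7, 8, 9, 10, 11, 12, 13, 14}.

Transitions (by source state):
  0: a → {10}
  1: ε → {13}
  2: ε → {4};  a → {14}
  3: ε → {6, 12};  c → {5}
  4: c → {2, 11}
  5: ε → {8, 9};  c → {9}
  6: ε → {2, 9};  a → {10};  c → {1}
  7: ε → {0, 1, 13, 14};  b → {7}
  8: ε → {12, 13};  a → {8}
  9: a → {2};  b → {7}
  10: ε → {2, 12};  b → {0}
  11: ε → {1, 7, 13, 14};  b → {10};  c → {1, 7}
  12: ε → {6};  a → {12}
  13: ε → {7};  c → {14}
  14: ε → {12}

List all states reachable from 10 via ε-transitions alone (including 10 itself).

Start with {10}.
From 10 via ε: add 2, 12.
From 2 via ε: add 4.
From 12 via ε: add 6.
From 6 via ε: add 9.
No new states can be added; the closed set is {2, 4, 6, 9, 10, 12}.

{2, 4, 6, 9, 10, 12}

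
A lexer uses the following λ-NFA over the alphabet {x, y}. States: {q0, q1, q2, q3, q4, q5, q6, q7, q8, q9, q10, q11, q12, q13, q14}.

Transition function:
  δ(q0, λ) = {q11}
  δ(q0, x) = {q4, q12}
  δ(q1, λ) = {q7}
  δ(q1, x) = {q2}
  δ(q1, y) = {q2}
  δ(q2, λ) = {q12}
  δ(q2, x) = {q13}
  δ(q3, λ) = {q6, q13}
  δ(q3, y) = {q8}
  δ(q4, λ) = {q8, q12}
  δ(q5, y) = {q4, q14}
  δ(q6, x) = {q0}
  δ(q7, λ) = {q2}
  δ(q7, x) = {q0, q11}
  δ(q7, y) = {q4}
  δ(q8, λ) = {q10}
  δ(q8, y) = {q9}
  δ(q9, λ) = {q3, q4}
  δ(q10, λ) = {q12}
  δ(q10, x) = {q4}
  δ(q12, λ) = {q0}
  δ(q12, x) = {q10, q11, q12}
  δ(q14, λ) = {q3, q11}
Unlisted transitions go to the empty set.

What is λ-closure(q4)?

{q0, q4, q8, q10, q11, q12}

Start with {q4}.
From q4 via λ: add q8, q12.
From q8 via λ: add q10.
From q12 via λ: add q0.
From q0 via λ: add q11.
No new states can be added; the closed set is {q0, q4, q8, q10, q11, q12}.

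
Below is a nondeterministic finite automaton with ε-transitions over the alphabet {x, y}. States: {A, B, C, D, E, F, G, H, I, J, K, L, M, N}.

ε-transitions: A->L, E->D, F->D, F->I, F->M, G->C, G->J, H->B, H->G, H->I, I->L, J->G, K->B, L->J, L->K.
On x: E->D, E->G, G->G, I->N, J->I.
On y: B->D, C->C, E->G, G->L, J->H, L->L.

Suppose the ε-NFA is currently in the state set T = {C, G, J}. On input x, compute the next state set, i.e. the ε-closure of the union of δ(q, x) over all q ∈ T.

G on x → {G}.
J on x → {I}.
No x-transition from C.
Union after reading x: {G, I}.
Now take the ε-closure:
From G via ε: add C, J.
From I via ε: add L.
From L via ε: add K.
From K via ε: add B.
No new states can be added; the closed set is {B, C, G, I, J, K, L}.

{B, C, G, I, J, K, L}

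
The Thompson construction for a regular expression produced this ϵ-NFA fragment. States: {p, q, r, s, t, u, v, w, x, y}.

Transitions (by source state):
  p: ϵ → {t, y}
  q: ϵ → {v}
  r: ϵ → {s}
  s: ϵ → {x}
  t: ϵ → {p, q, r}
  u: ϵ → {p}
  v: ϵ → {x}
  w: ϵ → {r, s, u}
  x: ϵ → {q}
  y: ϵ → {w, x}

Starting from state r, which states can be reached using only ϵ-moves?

Start with {r}.
From r via ϵ: add s.
From s via ϵ: add x.
From x via ϵ: add q.
From q via ϵ: add v.
No new states can be added; the closed set is {q, r, s, v, x}.

{q, r, s, v, x}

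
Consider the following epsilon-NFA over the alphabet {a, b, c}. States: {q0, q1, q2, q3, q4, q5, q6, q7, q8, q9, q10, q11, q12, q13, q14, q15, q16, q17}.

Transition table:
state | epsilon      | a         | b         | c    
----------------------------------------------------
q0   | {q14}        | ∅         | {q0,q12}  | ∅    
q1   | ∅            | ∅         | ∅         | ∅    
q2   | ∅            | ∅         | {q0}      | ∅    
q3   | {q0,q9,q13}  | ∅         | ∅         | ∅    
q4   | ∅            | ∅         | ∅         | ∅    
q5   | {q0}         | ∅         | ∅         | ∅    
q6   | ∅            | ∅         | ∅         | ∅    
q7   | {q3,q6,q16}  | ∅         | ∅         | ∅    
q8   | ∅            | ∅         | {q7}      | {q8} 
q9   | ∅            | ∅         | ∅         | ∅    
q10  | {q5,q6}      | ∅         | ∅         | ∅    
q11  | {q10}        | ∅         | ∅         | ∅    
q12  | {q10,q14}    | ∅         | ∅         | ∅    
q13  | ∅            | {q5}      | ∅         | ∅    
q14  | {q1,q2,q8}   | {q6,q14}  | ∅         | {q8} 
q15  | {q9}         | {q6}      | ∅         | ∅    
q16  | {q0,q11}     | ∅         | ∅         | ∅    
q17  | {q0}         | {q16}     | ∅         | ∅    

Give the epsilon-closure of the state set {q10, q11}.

Start with {q10, q11}.
From q10 via epsilon: add q5, q6.
From q5 via epsilon: add q0.
From q0 via epsilon: add q14.
From q14 via epsilon: add q1, q2, q8.
No new states can be added; the closed set is {q0, q1, q2, q5, q6, q8, q10, q11, q14}.

{q0, q1, q2, q5, q6, q8, q10, q11, q14}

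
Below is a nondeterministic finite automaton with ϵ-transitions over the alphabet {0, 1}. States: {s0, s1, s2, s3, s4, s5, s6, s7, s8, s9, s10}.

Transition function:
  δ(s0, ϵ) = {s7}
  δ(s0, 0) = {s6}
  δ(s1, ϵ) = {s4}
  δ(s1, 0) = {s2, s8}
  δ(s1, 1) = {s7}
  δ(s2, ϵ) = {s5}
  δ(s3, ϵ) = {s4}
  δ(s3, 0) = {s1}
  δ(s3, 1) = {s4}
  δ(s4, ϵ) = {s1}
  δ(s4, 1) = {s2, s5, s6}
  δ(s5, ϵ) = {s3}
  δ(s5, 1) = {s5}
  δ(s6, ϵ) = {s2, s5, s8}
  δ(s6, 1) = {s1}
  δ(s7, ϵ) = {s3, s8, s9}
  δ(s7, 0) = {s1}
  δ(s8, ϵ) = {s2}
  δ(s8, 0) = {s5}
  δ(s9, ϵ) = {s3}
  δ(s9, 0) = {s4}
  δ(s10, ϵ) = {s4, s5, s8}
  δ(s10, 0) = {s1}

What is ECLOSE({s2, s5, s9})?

Start with {s2, s5, s9}.
From s5 via ϵ: add s3.
From s3 via ϵ: add s4.
From s4 via ϵ: add s1.
No new states can be added; the closed set is {s1, s2, s3, s4, s5, s9}.

{s1, s2, s3, s4, s5, s9}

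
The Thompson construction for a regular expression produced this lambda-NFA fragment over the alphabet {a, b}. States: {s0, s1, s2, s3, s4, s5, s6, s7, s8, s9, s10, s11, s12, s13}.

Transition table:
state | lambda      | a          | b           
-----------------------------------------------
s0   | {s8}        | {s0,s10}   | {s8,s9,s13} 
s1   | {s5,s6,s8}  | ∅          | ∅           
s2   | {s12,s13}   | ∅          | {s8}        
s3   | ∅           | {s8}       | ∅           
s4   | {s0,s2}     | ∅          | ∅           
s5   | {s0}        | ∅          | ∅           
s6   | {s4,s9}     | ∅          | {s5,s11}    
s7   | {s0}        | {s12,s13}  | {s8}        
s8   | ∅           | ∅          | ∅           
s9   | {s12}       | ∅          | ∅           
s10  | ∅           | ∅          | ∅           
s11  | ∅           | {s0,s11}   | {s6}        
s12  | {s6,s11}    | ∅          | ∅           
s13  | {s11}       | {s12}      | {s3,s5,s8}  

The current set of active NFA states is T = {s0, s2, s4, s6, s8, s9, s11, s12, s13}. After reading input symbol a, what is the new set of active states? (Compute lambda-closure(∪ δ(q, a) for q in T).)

s0 on a → {s0, s10}.
s11 on a → {s0, s11}.
s13 on a → {s12}.
No a-transition from s2, s4, s6, s8, s9, s12.
Union after reading a: {s0, s10, s11, s12}.
Now take the lambda-closure:
From s0 via lambda: add s8.
From s12 via lambda: add s6.
From s6 via lambda: add s4, s9.
From s4 via lambda: add s2.
From s2 via lambda: add s13.
No new states can be added; the closed set is {s0, s2, s4, s6, s8, s9, s10, s11, s12, s13}.

{s0, s2, s4, s6, s8, s9, s10, s11, s12, s13}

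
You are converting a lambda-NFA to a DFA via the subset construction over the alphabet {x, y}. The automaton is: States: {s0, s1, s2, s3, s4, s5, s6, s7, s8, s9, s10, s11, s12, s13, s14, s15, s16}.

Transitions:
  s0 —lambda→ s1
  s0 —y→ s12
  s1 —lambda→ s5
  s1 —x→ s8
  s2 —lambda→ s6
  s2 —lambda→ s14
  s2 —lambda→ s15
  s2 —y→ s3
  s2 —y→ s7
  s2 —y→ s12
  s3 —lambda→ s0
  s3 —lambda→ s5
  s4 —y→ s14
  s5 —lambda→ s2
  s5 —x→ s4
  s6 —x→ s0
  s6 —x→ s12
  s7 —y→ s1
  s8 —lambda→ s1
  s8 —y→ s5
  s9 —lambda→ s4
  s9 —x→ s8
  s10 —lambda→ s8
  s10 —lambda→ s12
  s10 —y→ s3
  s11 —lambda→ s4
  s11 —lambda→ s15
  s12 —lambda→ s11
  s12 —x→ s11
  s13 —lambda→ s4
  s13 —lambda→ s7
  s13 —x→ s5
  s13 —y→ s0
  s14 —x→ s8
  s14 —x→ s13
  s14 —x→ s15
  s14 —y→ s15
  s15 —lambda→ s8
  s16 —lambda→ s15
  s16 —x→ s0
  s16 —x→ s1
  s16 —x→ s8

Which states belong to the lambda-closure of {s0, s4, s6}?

Start with {s0, s4, s6}.
From s0 via lambda: add s1.
From s1 via lambda: add s5.
From s5 via lambda: add s2.
From s2 via lambda: add s14, s15.
From s15 via lambda: add s8.
No new states can be added; the closed set is {s0, s1, s2, s4, s5, s6, s8, s14, s15}.

{s0, s1, s2, s4, s5, s6, s8, s14, s15}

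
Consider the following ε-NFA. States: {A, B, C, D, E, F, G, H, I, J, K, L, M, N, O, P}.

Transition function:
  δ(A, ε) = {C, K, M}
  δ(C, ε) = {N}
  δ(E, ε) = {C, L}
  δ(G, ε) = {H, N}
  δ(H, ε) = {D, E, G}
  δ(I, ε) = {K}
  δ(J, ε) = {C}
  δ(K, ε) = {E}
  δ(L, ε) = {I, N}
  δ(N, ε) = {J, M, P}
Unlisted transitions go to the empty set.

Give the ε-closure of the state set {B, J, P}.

Start with {B, J, P}.
From J via ε: add C.
From C via ε: add N.
From N via ε: add M.
No new states can be added; the closed set is {B, C, J, M, N, P}.

{B, C, J, M, N, P}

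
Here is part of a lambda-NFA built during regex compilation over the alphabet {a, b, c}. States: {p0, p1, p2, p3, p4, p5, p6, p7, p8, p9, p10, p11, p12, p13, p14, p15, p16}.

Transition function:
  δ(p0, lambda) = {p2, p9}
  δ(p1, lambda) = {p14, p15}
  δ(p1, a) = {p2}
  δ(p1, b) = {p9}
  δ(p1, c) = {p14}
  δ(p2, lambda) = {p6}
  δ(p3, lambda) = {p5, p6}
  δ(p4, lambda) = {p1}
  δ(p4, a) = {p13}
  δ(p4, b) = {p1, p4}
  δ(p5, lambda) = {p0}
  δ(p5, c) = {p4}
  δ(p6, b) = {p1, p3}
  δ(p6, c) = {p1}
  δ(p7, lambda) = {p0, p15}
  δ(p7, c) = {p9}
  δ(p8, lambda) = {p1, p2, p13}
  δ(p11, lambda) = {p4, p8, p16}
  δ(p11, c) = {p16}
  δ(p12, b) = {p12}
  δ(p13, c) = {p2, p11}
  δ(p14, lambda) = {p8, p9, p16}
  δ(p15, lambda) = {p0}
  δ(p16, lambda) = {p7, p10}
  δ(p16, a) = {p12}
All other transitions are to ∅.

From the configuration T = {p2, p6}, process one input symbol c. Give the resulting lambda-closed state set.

p6 on c → {p1}.
No c-transition from p2.
Union after reading c: {p1}.
Now take the lambda-closure:
From p1 via lambda: add p14, p15.
From p14 via lambda: add p8, p9, p16.
From p15 via lambda: add p0.
From p0 via lambda: add p2.
From p8 via lambda: add p13.
From p16 via lambda: add p7, p10.
From p2 via lambda: add p6.
No new states can be added; the closed set is {p0, p1, p2, p6, p7, p8, p9, p10, p13, p14, p15, p16}.

{p0, p1, p2, p6, p7, p8, p9, p10, p13, p14, p15, p16}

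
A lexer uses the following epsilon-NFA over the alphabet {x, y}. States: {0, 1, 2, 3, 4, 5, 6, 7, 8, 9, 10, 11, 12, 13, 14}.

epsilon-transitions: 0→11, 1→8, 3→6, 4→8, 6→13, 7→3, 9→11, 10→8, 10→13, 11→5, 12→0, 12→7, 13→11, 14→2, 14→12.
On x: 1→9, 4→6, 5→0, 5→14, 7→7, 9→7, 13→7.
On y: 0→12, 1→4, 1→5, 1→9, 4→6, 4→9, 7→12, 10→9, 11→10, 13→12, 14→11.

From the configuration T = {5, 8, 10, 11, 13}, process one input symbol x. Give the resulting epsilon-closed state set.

{0, 2, 3, 5, 6, 7, 11, 12, 13, 14}

5 on x → {0, 14}.
13 on x → {7}.
No x-transition from 8, 10, 11.
Union after reading x: {0, 7, 14}.
Now take the epsilon-closure:
From 0 via epsilon: add 11.
From 7 via epsilon: add 3.
From 14 via epsilon: add 2, 12.
From 3 via epsilon: add 6.
From 11 via epsilon: add 5.
From 6 via epsilon: add 13.
No new states can be added; the closed set is {0, 2, 3, 5, 6, 7, 11, 12, 13, 14}.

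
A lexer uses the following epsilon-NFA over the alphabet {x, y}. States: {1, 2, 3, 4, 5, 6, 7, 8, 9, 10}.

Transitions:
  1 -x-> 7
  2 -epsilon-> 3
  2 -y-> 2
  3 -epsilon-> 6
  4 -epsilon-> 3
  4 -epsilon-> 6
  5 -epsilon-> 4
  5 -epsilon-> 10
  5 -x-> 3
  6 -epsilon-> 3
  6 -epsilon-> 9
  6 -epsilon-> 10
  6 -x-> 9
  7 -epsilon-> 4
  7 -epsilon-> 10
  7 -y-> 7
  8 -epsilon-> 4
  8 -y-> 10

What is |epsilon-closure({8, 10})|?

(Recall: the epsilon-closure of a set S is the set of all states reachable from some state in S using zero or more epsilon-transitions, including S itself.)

6

Start with {8, 10}.
From 8 via epsilon: add 4.
From 4 via epsilon: add 3, 6.
From 6 via epsilon: add 9.
epsilon-closure = {3, 4, 6, 8, 9, 10}, which has 6 states.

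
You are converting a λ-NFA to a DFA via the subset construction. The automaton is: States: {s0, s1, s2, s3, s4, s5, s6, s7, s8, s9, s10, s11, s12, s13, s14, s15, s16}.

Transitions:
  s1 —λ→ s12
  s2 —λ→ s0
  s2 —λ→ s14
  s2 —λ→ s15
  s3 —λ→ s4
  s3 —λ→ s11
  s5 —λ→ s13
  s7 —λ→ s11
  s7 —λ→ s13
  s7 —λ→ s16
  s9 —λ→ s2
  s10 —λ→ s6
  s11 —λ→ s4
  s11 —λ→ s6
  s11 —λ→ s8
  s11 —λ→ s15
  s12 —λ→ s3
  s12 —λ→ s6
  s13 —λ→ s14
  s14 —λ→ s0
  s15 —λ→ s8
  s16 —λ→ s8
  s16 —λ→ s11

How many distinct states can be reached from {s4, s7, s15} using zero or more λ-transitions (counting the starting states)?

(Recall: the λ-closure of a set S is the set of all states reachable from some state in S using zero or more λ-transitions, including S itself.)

10

Start with {s4, s7, s15}.
From s7 via λ: add s11, s13, s16.
From s15 via λ: add s8.
From s11 via λ: add s6.
From s13 via λ: add s14.
From s14 via λ: add s0.
λ-closure = {s0, s4, s6, s7, s8, s11, s13, s14, s15, s16}, which has 10 states.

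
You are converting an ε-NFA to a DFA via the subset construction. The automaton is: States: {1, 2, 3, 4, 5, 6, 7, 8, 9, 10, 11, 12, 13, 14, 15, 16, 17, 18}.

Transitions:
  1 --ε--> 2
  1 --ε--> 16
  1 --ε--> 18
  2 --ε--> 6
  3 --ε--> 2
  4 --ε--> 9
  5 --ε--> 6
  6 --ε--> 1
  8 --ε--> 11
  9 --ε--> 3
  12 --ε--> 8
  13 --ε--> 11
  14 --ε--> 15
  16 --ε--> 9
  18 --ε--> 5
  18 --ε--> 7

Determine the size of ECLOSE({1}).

9

Start with {1}.
From 1 via ε: add 2, 16, 18.
From 2 via ε: add 6.
From 16 via ε: add 9.
From 18 via ε: add 5, 7.
From 9 via ε: add 3.
ε-closure = {1, 2, 3, 5, 6, 7, 9, 16, 18}, which has 9 states.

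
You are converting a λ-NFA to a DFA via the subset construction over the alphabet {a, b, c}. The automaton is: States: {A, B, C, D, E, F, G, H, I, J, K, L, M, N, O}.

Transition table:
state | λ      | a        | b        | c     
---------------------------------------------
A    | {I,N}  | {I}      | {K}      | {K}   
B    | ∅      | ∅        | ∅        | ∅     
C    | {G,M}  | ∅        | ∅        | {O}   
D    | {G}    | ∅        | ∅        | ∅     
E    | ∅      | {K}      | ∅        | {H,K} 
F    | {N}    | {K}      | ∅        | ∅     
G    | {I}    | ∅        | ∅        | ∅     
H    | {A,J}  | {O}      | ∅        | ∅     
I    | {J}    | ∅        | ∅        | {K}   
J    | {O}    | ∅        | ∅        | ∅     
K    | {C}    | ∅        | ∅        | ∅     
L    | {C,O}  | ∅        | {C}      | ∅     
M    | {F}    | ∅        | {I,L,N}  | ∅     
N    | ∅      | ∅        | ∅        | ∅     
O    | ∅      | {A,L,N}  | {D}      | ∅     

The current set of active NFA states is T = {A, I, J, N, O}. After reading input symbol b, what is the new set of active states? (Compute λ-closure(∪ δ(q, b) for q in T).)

{C, D, F, G, I, J, K, M, N, O}

A on b → {K}.
O on b → {D}.
No b-transition from I, J, N.
Union after reading b: {D, K}.
Now take the λ-closure:
From D via λ: add G.
From K via λ: add C.
From C via λ: add M.
From G via λ: add I.
From I via λ: add J.
From M via λ: add F.
From F via λ: add N.
From J via λ: add O.
No new states can be added; the closed set is {C, D, F, G, I, J, K, M, N, O}.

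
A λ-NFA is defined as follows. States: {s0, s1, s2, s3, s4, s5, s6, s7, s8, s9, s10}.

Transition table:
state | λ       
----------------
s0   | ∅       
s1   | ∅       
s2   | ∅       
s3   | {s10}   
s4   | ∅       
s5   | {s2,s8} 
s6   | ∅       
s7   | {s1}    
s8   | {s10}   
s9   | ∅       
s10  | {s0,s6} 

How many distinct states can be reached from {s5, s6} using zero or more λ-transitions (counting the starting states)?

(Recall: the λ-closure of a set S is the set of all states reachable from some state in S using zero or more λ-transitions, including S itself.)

6

Start with {s5, s6}.
From s5 via λ: add s2, s8.
From s8 via λ: add s10.
From s10 via λ: add s0.
λ-closure = {s0, s2, s5, s6, s8, s10}, which has 6 states.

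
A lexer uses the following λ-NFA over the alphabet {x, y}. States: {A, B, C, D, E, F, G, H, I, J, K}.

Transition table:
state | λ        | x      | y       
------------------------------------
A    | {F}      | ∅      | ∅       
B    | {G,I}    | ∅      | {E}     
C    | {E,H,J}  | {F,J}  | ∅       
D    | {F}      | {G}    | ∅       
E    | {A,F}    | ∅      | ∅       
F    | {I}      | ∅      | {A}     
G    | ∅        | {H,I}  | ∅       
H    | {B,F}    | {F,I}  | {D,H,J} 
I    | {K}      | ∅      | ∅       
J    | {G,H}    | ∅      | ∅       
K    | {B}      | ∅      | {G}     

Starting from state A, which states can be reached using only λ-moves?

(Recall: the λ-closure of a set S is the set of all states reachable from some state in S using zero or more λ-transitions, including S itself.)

{A, B, F, G, I, K}

Start with {A}.
From A via λ: add F.
From F via λ: add I.
From I via λ: add K.
From K via λ: add B.
From B via λ: add G.
No new states can be added; the closed set is {A, B, F, G, I, K}.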